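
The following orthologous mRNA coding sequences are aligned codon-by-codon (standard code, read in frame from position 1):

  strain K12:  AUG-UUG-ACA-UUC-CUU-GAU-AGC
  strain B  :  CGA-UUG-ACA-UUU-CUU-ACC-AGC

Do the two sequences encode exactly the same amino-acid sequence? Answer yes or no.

no

Codon 1: AUG Met / CGA Arg — nonsynonymous.
Codon 2: UUG Leu / UUG Leu — identical.
Codon 3: ACA Thr / ACA Thr — identical.
Codon 4: UUC Phe / UUU Phe — synonymous.
Codon 5: CUU Leu / CUU Leu — identical.
Codon 6: GAU Asp / ACC Thr — nonsynonymous.
Codon 7: AGC Ser / AGC Ser — identical.
Nonsynonymous differences: 2 → different protein.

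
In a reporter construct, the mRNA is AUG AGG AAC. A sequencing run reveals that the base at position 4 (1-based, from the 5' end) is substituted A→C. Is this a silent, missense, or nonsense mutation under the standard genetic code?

silent

Position 4 falls in codon 2: AGG → Arg.
After the substitution the codon is CGG → Arg.
Both encode Arg, so the change is synonymous.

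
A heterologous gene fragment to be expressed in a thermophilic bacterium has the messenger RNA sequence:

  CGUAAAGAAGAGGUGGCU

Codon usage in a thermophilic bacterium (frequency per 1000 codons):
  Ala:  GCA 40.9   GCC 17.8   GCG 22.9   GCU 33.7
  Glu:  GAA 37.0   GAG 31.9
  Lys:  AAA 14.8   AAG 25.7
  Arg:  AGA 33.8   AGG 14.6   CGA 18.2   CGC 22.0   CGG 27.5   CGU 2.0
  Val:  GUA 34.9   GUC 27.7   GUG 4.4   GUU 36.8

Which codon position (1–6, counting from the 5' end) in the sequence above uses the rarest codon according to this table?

Codon 1 CGU (Arg): 2.0 per 1000.
Codon 2 AAA (Lys): 14.8 per 1000.
Codon 3 GAA (Glu): 37.0 per 1000.
Codon 4 GAG (Glu): 31.9 per 1000.
Codon 5 GUG (Val): 4.4 per 1000.
Codon 6 GCU (Ala): 33.7 per 1000.
Lowest frequency is 2.0 at codon 1.

1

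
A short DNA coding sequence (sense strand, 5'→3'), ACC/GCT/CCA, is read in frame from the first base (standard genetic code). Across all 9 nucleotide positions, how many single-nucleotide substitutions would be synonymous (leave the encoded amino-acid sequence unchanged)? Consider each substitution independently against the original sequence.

Codon 1 (ACC, Thr): 3 synonymous substitutions.
Codon 2 (GCT, Ala): 3 synonymous substitutions.
Codon 3 (CCA, Pro): 3 synonymous substitutions.
Total: 3 + 3 + 3 = 9.

9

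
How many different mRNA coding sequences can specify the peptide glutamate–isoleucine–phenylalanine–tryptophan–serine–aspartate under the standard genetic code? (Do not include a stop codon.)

Glu: 2 codons.
Ile: 3 codons.
Phe: 2 codons.
Trp: 1 codon.
Ser: 6 codons.
Asp: 2 codons.
2 × 3 × 2 × 1 × 6 × 2 = 144.

144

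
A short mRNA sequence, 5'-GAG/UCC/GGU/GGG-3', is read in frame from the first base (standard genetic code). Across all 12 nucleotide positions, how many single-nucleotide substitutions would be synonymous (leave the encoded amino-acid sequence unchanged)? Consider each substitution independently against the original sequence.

Codon 1 (GAG, Glu): 1 synonymous substitution.
Codon 2 (UCC, Ser): 3 synonymous substitutions.
Codon 3 (GGU, Gly): 3 synonymous substitutions.
Codon 4 (GGG, Gly): 3 synonymous substitutions.
Total: 1 + 3 + 3 + 3 = 10.

10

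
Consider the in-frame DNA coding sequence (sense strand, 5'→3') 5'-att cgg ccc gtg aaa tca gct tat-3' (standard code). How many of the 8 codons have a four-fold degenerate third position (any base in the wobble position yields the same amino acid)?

5

Codon 1 ATT (Ile): third position 3-fold.
Codon 2 CGG (Arg): third position 4-fold.
Codon 3 CCC (Pro): third position 4-fold.
Codon 4 GTG (Val): third position 4-fold.
Codon 5 AAA (Lys): third position 2-fold.
Codon 6 TCA (Ser): third position 4-fold.
Codon 7 GCT (Ala): third position 4-fold.
Codon 8 TAT (Tyr): third position 2-fold.
Four-fold degenerate third positions: 5.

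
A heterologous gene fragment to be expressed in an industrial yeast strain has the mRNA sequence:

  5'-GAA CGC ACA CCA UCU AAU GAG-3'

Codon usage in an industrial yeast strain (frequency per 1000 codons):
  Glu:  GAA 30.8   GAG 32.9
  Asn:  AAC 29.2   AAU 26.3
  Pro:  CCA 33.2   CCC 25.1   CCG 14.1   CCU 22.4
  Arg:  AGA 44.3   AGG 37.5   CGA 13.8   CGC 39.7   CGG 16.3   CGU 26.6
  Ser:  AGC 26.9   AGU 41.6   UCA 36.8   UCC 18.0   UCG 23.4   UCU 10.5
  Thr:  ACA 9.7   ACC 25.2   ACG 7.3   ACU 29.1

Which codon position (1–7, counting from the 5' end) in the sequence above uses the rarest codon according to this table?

Codon 1 GAA (Glu): 30.8 per 1000.
Codon 2 CGC (Arg): 39.7 per 1000.
Codon 3 ACA (Thr): 9.7 per 1000.
Codon 4 CCA (Pro): 33.2 per 1000.
Codon 5 UCU (Ser): 10.5 per 1000.
Codon 6 AAU (Asn): 26.3 per 1000.
Codon 7 GAG (Glu): 32.9 per 1000.
Lowest frequency is 9.7 at codon 3.

3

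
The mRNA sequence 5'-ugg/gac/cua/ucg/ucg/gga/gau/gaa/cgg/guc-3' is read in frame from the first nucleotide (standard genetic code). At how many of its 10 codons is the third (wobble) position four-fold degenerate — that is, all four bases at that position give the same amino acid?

6

Codon 1 UGG (Trp): third position 1-fold.
Codon 2 GAC (Asp): third position 2-fold.
Codon 3 CUA (Leu): third position 4-fold.
Codon 4 UCG (Ser): third position 4-fold.
Codon 5 UCG (Ser): third position 4-fold.
Codon 6 GGA (Gly): third position 4-fold.
Codon 7 GAU (Asp): third position 2-fold.
Codon 8 GAA (Glu): third position 2-fold.
Codon 9 CGG (Arg): third position 4-fold.
Codon 10 GUC (Val): third position 4-fold.
Four-fold degenerate third positions: 6.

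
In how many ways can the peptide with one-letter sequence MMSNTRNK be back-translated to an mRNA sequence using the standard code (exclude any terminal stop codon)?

Met: 1 codon.
Met: 1 codon.
Ser: 6 codons.
Asn: 2 codons.
Thr: 4 codons.
Arg: 6 codons.
Asn: 2 codons.
Lys: 2 codons.
1 × 1 × 6 × 2 × 4 × 6 × 2 × 2 = 1152.

1152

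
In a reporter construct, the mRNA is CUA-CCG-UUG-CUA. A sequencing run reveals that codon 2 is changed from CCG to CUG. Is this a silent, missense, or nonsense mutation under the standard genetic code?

missense

Position 5 falls in codon 2: CCG → Pro.
After the substitution the codon is CUG → Leu.
Pro ≠ Leu, so this is a missense mutation.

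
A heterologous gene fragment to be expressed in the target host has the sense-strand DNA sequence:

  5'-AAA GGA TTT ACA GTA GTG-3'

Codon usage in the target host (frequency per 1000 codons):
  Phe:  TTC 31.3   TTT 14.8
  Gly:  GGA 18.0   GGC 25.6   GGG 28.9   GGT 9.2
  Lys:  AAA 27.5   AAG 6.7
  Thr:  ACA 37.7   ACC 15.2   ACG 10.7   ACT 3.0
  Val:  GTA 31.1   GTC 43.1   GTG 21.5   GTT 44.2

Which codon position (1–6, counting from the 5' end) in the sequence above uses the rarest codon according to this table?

3

Codon 1 AAA (Lys): 27.5 per 1000.
Codon 2 GGA (Gly): 18.0 per 1000.
Codon 3 TTT (Phe): 14.8 per 1000.
Codon 4 ACA (Thr): 37.7 per 1000.
Codon 5 GTA (Val): 31.1 per 1000.
Codon 6 GTG (Val): 21.5 per 1000.
Lowest frequency is 14.8 at codon 3.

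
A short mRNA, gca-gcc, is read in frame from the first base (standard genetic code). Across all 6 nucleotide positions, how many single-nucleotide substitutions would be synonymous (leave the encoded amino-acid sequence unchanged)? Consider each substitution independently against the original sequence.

6

Codon 1 (GCA, Ala): 3 synonymous substitutions.
Codon 2 (GCC, Ala): 3 synonymous substitutions.
Total: 3 + 3 = 6.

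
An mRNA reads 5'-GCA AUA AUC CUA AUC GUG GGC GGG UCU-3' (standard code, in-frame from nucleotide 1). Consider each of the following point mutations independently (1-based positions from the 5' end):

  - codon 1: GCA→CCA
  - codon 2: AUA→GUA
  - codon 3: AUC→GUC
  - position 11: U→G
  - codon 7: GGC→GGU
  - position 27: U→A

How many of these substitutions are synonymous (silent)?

2

Codon 1: GCA (Ala) → CCA (Pro) — missense.
Codon 2: AUA (Ile) → GUA (Val) — missense.
Codon 3: AUC (Ile) → GUC (Val) — missense.
Codon 4: CUA (Leu) → CGA (Arg) — missense.
Codon 7: GGC (Gly) → GGU (Gly) — synonymous.
Codon 9: UCU (Ser) → UCA (Ser) — synonymous.
Synonymous: 2 of 6.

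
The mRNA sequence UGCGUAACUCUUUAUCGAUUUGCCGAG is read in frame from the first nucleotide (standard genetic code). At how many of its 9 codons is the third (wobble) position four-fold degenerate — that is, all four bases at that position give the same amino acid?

5

Codon 1 UGC (Cys): third position 2-fold.
Codon 2 GUA (Val): third position 4-fold.
Codon 3 ACU (Thr): third position 4-fold.
Codon 4 CUU (Leu): third position 4-fold.
Codon 5 UAU (Tyr): third position 2-fold.
Codon 6 CGA (Arg): third position 4-fold.
Codon 7 UUU (Phe): third position 2-fold.
Codon 8 GCC (Ala): third position 4-fold.
Codon 9 GAG (Glu): third position 2-fold.
Four-fold degenerate third positions: 5.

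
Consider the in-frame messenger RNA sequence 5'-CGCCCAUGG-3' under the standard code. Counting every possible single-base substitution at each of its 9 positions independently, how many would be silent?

Codon 1 (CGC, Arg): 3 synonymous substitutions.
Codon 2 (CCA, Pro): 3 synonymous substitutions.
Codon 3 (UGG, Trp): 0 synonymous substitutions.
Total: 3 + 3 + 0 = 6.

6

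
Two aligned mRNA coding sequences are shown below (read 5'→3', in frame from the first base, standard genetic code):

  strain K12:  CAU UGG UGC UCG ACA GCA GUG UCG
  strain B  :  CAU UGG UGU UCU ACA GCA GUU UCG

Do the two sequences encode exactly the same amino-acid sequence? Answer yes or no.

yes

Codon 1: CAU His / CAU His — identical.
Codon 2: UGG Trp / UGG Trp — identical.
Codon 3: UGC Cys / UGU Cys — synonymous.
Codon 4: UCG Ser / UCU Ser — synonymous.
Codon 5: ACA Thr / ACA Thr — identical.
Codon 6: GCA Ala / GCA Ala — identical.
Codon 7: GUG Val / GUU Val — synonymous.
Codon 8: UCG Ser / UCG Ser — identical.
Nonsynonymous differences: 0 → same protein.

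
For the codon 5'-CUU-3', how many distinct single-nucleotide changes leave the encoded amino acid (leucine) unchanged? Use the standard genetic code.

Position 1: none → 0 synonymous.
Position 2: none → 0 synonymous.
Position 3: CUC, CUA, CUG → 3 synonymous.
Total: 0 + 0 + 3 = 3.

3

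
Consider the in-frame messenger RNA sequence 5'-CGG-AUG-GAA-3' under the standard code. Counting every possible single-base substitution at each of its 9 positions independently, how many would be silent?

5

Codon 1 (CGG, Arg): 4 synonymous substitutions.
Codon 2 (AUG, Met): 0 synonymous substitutions.
Codon 3 (GAA, Glu): 1 synonymous substitution.
Total: 4 + 0 + 1 = 5.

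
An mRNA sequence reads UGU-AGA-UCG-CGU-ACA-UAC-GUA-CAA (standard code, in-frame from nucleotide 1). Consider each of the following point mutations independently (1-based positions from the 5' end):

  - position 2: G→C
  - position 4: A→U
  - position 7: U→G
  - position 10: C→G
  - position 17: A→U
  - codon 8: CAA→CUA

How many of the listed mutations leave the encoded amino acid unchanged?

0

Codon 1: UGU (Cys) → UCU (Ser) — missense.
Codon 2: AGA (Arg) → UGA (Stop) — nonsense.
Codon 3: UCG (Ser) → GCG (Ala) — missense.
Codon 4: CGU (Arg) → GGU (Gly) — missense.
Codon 6: UAC (Tyr) → UUC (Phe) — missense.
Codon 8: CAA (Gln) → CUA (Leu) — missense.
Synonymous: 0 of 6.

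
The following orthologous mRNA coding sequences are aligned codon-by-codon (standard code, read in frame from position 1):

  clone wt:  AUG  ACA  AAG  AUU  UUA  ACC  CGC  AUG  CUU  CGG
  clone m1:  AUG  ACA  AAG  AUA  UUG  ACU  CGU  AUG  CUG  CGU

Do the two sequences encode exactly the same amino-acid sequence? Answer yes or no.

yes

Codon 1: AUG Met / AUG Met — identical.
Codon 2: ACA Thr / ACA Thr — identical.
Codon 3: AAG Lys / AAG Lys — identical.
Codon 4: AUU Ile / AUA Ile — synonymous.
Codon 5: UUA Leu / UUG Leu — synonymous.
Codon 6: ACC Thr / ACU Thr — synonymous.
Codon 7: CGC Arg / CGU Arg — synonymous.
Codon 8: AUG Met / AUG Met — identical.
Codon 9: CUU Leu / CUG Leu — synonymous.
Codon 10: CGG Arg / CGU Arg — synonymous.
Nonsynonymous differences: 0 → same protein.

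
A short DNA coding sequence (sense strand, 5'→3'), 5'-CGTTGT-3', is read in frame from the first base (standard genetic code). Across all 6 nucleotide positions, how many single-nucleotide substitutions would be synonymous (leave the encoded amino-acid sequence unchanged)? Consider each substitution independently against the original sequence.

4

Codon 1 (CGT, Arg): 3 synonymous substitutions.
Codon 2 (TGT, Cys): 1 synonymous substitution.
Total: 3 + 1 = 4.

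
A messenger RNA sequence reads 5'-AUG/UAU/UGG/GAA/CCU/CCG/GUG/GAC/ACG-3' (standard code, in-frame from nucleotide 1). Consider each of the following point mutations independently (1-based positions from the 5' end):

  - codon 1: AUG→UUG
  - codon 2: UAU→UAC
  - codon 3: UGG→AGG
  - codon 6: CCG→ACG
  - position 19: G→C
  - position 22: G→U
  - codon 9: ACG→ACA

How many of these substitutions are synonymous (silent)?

2

Codon 1: AUG (Met) → UUG (Leu) — missense.
Codon 2: UAU (Tyr) → UAC (Tyr) — synonymous.
Codon 3: UGG (Trp) → AGG (Arg) — missense.
Codon 6: CCG (Pro) → ACG (Thr) — missense.
Codon 7: GUG (Val) → CUG (Leu) — missense.
Codon 8: GAC (Asp) → UAC (Tyr) — missense.
Codon 9: ACG (Thr) → ACA (Thr) — synonymous.
Synonymous: 2 of 7.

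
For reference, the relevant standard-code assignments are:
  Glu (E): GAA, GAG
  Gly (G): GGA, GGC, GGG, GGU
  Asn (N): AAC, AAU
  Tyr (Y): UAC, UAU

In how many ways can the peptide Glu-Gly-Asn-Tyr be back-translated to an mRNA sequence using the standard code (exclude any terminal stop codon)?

32

Glu: 2 codons.
Gly: 4 codons.
Asn: 2 codons.
Tyr: 2 codons.
2 × 4 × 2 × 2 = 32.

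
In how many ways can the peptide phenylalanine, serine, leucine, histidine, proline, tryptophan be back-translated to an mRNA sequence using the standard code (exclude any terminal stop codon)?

576

Phe: 2 codons.
Ser: 6 codons.
Leu: 6 codons.
His: 2 codons.
Pro: 4 codons.
Trp: 1 codon.
2 × 6 × 6 × 2 × 4 × 1 = 576.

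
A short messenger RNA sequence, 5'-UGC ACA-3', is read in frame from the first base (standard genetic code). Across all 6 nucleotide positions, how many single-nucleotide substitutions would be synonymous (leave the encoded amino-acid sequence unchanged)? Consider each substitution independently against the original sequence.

Codon 1 (UGC, Cys): 1 synonymous substitution.
Codon 2 (ACA, Thr): 3 synonymous substitutions.
Total: 1 + 3 = 4.

4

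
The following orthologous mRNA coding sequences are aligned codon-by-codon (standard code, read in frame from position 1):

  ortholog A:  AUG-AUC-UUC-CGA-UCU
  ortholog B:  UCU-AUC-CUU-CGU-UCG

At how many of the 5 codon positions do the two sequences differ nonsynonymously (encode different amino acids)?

Codon 1: AUG Met / UCU Ser — nonsynonymous.
Codon 2: AUC Ile / AUC Ile — identical.
Codon 3: UUC Phe / CUU Leu — nonsynonymous.
Codon 4: CGA Arg / CGU Arg — synonymous.
Codon 5: UCU Ser / UCG Ser — synonymous.
Nonsynonymous differences: 2.

2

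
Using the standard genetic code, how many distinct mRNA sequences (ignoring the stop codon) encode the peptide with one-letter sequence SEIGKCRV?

Ser: 6 codons.
Glu: 2 codons.
Ile: 3 codons.
Gly: 4 codons.
Lys: 2 codons.
Cys: 2 codons.
Arg: 6 codons.
Val: 4 codons.
6 × 2 × 3 × 4 × 2 × 2 × 6 × 4 = 13824.

13824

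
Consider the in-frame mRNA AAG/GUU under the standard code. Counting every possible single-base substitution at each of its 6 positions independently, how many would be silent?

4

Codon 1 (AAG, Lys): 1 synonymous substitution.
Codon 2 (GUU, Val): 3 synonymous substitutions.
Total: 1 + 3 = 4.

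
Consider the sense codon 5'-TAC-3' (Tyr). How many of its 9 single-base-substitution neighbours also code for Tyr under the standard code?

Position 1: none → 0 synonymous.
Position 2: none → 0 synonymous.
Position 3: TAT → 1 synonymous.
Total: 0 + 0 + 1 = 1.

1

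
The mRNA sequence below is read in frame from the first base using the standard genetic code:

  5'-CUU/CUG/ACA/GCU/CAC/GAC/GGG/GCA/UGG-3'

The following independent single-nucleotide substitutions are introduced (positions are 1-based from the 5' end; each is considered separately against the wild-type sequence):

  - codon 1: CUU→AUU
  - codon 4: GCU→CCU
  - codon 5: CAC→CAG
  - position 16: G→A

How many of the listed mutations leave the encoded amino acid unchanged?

0

Codon 1: CUU (Leu) → AUU (Ile) — missense.
Codon 4: GCU (Ala) → CCU (Pro) — missense.
Codon 5: CAC (His) → CAG (Gln) — missense.
Codon 6: GAC (Asp) → AAC (Asn) — missense.
Synonymous: 0 of 4.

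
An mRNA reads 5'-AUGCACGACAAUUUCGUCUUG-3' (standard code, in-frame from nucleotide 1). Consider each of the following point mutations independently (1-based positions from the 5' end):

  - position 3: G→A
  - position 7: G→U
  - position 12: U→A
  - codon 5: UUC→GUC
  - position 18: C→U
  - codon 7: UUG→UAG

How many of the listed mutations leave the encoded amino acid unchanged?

1

Codon 1: AUG (Met) → AUA (Ile) — missense.
Codon 3: GAC (Asp) → UAC (Tyr) — missense.
Codon 4: AAU (Asn) → AAA (Lys) — missense.
Codon 5: UUC (Phe) → GUC (Val) — missense.
Codon 6: GUC (Val) → GUU (Val) — synonymous.
Codon 7: UUG (Leu) → UAG (Stop) — nonsense.
Synonymous: 1 of 6.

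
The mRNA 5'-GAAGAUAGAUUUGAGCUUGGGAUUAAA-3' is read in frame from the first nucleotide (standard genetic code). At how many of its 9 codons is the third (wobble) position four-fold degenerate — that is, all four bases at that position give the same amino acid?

Codon 1 GAA (Glu): third position 2-fold.
Codon 2 GAU (Asp): third position 2-fold.
Codon 3 AGA (Arg): third position 2-fold.
Codon 4 UUU (Phe): third position 2-fold.
Codon 5 GAG (Glu): third position 2-fold.
Codon 6 CUU (Leu): third position 4-fold.
Codon 7 GGG (Gly): third position 4-fold.
Codon 8 AUU (Ile): third position 3-fold.
Codon 9 AAA (Lys): third position 2-fold.
Four-fold degenerate third positions: 2.

2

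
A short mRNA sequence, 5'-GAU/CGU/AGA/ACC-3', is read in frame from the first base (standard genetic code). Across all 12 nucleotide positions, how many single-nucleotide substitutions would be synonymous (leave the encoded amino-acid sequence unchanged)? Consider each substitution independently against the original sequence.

Codon 1 (GAU, Asp): 1 synonymous substitution.
Codon 2 (CGU, Arg): 3 synonymous substitutions.
Codon 3 (AGA, Arg): 2 synonymous substitutions.
Codon 4 (ACC, Thr): 3 synonymous substitutions.
Total: 1 + 3 + 2 + 3 = 9.

9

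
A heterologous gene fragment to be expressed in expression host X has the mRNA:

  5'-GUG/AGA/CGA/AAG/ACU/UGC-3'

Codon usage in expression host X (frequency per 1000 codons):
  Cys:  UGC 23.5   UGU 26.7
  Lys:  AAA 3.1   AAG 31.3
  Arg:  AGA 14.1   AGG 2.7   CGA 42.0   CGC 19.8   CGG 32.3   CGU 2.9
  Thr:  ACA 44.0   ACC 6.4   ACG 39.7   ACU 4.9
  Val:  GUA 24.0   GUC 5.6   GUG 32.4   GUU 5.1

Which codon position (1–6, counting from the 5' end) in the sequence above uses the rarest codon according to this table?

5

Codon 1 GUG (Val): 32.4 per 1000.
Codon 2 AGA (Arg): 14.1 per 1000.
Codon 3 CGA (Arg): 42.0 per 1000.
Codon 4 AAG (Lys): 31.3 per 1000.
Codon 5 ACU (Thr): 4.9 per 1000.
Codon 6 UGC (Cys): 23.5 per 1000.
Lowest frequency is 4.9 at codon 5.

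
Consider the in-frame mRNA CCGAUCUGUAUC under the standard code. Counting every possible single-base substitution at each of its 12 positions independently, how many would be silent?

Codon 1 (CCG, Pro): 3 synonymous substitutions.
Codon 2 (AUC, Ile): 2 synonymous substitutions.
Codon 3 (UGU, Cys): 1 synonymous substitution.
Codon 4 (AUC, Ile): 2 synonymous substitutions.
Total: 3 + 2 + 1 + 2 = 8.

8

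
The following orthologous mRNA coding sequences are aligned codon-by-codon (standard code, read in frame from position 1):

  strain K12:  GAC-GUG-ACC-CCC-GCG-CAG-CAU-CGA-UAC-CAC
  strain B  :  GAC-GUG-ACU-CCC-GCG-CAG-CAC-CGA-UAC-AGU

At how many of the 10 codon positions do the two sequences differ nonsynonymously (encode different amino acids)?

1

Codon 1: GAC Asp / GAC Asp — identical.
Codon 2: GUG Val / GUG Val — identical.
Codon 3: ACC Thr / ACU Thr — synonymous.
Codon 4: CCC Pro / CCC Pro — identical.
Codon 5: GCG Ala / GCG Ala — identical.
Codon 6: CAG Gln / CAG Gln — identical.
Codon 7: CAU His / CAC His — synonymous.
Codon 8: CGA Arg / CGA Arg — identical.
Codon 9: UAC Tyr / UAC Tyr — identical.
Codon 10: CAC His / AGU Ser — nonsynonymous.
Nonsynonymous differences: 1.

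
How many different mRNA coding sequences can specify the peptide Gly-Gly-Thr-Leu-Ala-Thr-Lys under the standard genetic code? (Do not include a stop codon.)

Gly: 4 codons.
Gly: 4 codons.
Thr: 4 codons.
Leu: 6 codons.
Ala: 4 codons.
Thr: 4 codons.
Lys: 2 codons.
4 × 4 × 4 × 6 × 4 × 4 × 2 = 12288.

12288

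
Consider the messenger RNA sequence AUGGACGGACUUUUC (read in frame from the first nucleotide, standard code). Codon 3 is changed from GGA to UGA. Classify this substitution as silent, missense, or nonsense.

nonsense

Position 7 falls in codon 3: GGA → Gly.
After the substitution the codon is UGA → Stop.
The new codon is a stop codon, so this is a nonsense mutation.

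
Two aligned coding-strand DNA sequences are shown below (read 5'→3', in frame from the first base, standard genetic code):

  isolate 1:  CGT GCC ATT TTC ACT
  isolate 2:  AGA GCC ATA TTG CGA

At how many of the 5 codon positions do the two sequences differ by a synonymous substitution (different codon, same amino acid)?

Codon 1: CGT Arg / AGA Arg — synonymous.
Codon 2: GCC Ala / GCC Ala — identical.
Codon 3: ATT Ile / ATA Ile — synonymous.
Codon 4: TTC Phe / TTG Leu — nonsynonymous.
Codon 5: ACT Thr / CGA Arg — nonsynonymous.
Synonymous differences: 2.

2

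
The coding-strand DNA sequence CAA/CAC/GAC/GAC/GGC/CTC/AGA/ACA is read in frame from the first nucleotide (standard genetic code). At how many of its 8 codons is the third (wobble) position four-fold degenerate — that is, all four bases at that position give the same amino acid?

Codon 1 CAA (Gln): third position 2-fold.
Codon 2 CAC (His): third position 2-fold.
Codon 3 GAC (Asp): third position 2-fold.
Codon 4 GAC (Asp): third position 2-fold.
Codon 5 GGC (Gly): third position 4-fold.
Codon 6 CTC (Leu): third position 4-fold.
Codon 7 AGA (Arg): third position 2-fold.
Codon 8 ACA (Thr): third position 4-fold.
Four-fold degenerate third positions: 3.

3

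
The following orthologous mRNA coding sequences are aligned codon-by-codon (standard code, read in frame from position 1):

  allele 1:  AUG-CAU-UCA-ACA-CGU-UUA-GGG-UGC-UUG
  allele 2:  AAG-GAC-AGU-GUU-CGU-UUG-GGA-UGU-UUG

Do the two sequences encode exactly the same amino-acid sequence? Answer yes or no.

no

Codon 1: AUG Met / AAG Lys — nonsynonymous.
Codon 2: CAU His / GAC Asp — nonsynonymous.
Codon 3: UCA Ser / AGU Ser — synonymous.
Codon 4: ACA Thr / GUU Val — nonsynonymous.
Codon 5: CGU Arg / CGU Arg — identical.
Codon 6: UUA Leu / UUG Leu — synonymous.
Codon 7: GGG Gly / GGA Gly — synonymous.
Codon 8: UGC Cys / UGU Cys — synonymous.
Codon 9: UUG Leu / UUG Leu — identical.
Nonsynonymous differences: 3 → different protein.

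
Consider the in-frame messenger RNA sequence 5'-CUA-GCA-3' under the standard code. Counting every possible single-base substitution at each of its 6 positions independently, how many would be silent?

Codon 1 (CUA, Leu): 4 synonymous substitutions.
Codon 2 (GCA, Ala): 3 synonymous substitutions.
Total: 4 + 3 = 7.

7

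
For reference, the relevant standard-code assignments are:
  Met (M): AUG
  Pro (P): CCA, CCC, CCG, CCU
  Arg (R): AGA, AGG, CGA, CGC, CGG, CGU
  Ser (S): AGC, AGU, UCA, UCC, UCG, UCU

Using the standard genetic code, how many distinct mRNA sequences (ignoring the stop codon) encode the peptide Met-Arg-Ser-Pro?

Met: 1 codon.
Arg: 6 codons.
Ser: 6 codons.
Pro: 4 codons.
1 × 6 × 6 × 4 = 144.

144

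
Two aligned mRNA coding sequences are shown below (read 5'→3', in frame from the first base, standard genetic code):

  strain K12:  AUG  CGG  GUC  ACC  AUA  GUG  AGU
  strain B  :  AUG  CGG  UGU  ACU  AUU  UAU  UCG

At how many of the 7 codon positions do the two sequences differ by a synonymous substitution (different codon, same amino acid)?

3

Codon 1: AUG Met / AUG Met — identical.
Codon 2: CGG Arg / CGG Arg — identical.
Codon 3: GUC Val / UGU Cys — nonsynonymous.
Codon 4: ACC Thr / ACU Thr — synonymous.
Codon 5: AUA Ile / AUU Ile — synonymous.
Codon 6: GUG Val / UAU Tyr — nonsynonymous.
Codon 7: AGU Ser / UCG Ser — synonymous.
Synonymous differences: 3.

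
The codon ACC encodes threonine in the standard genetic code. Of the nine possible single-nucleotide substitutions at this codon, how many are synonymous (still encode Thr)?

3

Position 1: none → 0 synonymous.
Position 2: none → 0 synonymous.
Position 3: ACT, ACA, ACG → 3 synonymous.
Total: 0 + 0 + 3 = 3.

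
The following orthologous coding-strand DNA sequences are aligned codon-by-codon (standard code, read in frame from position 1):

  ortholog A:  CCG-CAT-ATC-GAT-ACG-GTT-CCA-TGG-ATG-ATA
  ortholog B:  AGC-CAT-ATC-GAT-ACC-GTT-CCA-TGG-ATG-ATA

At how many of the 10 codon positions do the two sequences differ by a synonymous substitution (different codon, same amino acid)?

Codon 1: CCG Pro / AGC Ser — nonsynonymous.
Codon 2: CAT His / CAT His — identical.
Codon 3: ATC Ile / ATC Ile — identical.
Codon 4: GAT Asp / GAT Asp — identical.
Codon 5: ACG Thr / ACC Thr — synonymous.
Codon 6: GTT Val / GTT Val — identical.
Codon 7: CCA Pro / CCA Pro — identical.
Codon 8: TGG Trp / TGG Trp — identical.
Codon 9: ATG Met / ATG Met — identical.
Codon 10: ATA Ile / ATA Ile — identical.
Synonymous differences: 1.

1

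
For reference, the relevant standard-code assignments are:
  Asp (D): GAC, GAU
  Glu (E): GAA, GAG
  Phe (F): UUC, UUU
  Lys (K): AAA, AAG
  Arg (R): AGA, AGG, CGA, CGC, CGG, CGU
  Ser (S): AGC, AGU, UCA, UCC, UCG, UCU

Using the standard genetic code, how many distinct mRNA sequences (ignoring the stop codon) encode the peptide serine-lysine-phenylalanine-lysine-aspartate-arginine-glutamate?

Ser: 6 codons.
Lys: 2 codons.
Phe: 2 codons.
Lys: 2 codons.
Asp: 2 codons.
Arg: 6 codons.
Glu: 2 codons.
6 × 2 × 2 × 2 × 2 × 6 × 2 = 1152.

1152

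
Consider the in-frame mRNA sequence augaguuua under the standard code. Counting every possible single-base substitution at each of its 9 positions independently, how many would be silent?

3

Codon 1 (AUG, Met): 0 synonymous substitutions.
Codon 2 (AGU, Ser): 1 synonymous substitution.
Codon 3 (UUA, Leu): 2 synonymous substitutions.
Total: 0 + 1 + 2 = 3.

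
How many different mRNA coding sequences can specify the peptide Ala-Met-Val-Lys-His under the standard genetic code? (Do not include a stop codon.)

64

Ala: 4 codons.
Met: 1 codon.
Val: 4 codons.
Lys: 2 codons.
His: 2 codons.
4 × 1 × 4 × 2 × 2 = 64.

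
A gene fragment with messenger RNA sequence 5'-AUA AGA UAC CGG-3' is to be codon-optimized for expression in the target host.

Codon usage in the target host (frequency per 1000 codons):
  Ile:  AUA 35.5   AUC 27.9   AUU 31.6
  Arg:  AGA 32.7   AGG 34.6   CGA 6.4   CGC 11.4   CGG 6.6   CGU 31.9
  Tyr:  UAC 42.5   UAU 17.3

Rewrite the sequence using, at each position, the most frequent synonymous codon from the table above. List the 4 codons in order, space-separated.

Codon 1 (Ile): best is AUA at 35.5.
Codon 2 (Arg): best is AGG at 34.6.
Codon 3 (Tyr): best is UAC at 42.5.
Codon 4 (Arg): best is AGG at 34.6.

AUA AGG UAC AGG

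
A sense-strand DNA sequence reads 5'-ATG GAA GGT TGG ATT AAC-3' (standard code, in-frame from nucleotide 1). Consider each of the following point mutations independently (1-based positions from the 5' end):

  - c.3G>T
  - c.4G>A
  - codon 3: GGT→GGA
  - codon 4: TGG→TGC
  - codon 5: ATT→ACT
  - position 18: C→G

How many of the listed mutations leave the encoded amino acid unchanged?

Codon 1: ATG (Met) → ATT (Ile) — missense.
Codon 2: GAA (Glu) → AAA (Lys) — missense.
Codon 3: GGT (Gly) → GGA (Gly) — synonymous.
Codon 4: TGG (Trp) → TGC (Cys) — missense.
Codon 5: ATT (Ile) → ACT (Thr) — missense.
Codon 6: AAC (Asn) → AAG (Lys) — missense.
Synonymous: 1 of 6.

1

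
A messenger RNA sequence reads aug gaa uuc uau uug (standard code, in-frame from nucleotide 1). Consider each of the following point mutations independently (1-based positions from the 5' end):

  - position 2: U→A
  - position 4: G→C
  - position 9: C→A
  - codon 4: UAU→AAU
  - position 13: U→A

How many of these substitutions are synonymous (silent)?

0

Codon 1: AUG (Met) → AAG (Lys) — missense.
Codon 2: GAA (Glu) → CAA (Gln) — missense.
Codon 3: UUC (Phe) → UUA (Leu) — missense.
Codon 4: UAU (Tyr) → AAU (Asn) — missense.
Codon 5: UUG (Leu) → AUG (Met) — missense.
Synonymous: 0 of 5.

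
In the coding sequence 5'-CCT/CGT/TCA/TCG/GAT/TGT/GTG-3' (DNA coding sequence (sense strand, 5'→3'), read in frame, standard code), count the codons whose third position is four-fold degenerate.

5

Codon 1 CCT (Pro): third position 4-fold.
Codon 2 CGT (Arg): third position 4-fold.
Codon 3 TCA (Ser): third position 4-fold.
Codon 4 TCG (Ser): third position 4-fold.
Codon 5 GAT (Asp): third position 2-fold.
Codon 6 TGT (Cys): third position 2-fold.
Codon 7 GTG (Val): third position 4-fold.
Four-fold degenerate third positions: 5.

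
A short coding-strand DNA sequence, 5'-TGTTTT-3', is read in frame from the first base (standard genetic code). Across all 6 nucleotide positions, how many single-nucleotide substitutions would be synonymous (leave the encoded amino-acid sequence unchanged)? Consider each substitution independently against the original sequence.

2

Codon 1 (TGT, Cys): 1 synonymous substitution.
Codon 2 (TTT, Phe): 1 synonymous substitution.
Total: 1 + 1 = 2.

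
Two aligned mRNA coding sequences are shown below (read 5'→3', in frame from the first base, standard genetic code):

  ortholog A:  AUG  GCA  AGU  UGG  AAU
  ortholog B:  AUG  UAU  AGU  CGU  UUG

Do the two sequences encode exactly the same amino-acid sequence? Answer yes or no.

Codon 1: AUG Met / AUG Met — identical.
Codon 2: GCA Ala / UAU Tyr — nonsynonymous.
Codon 3: AGU Ser / AGU Ser — identical.
Codon 4: UGG Trp / CGU Arg — nonsynonymous.
Codon 5: AAU Asn / UUG Leu — nonsynonymous.
Nonsynonymous differences: 3 → different protein.

no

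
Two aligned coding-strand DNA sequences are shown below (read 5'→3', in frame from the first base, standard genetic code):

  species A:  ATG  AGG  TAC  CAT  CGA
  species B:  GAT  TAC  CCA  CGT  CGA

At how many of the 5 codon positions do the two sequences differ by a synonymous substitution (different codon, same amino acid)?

0

Codon 1: ATG Met / GAT Asp — nonsynonymous.
Codon 2: AGG Arg / TAC Tyr — nonsynonymous.
Codon 3: TAC Tyr / CCA Pro — nonsynonymous.
Codon 4: CAT His / CGT Arg — nonsynonymous.
Codon 5: CGA Arg / CGA Arg — identical.
Synonymous differences: 0.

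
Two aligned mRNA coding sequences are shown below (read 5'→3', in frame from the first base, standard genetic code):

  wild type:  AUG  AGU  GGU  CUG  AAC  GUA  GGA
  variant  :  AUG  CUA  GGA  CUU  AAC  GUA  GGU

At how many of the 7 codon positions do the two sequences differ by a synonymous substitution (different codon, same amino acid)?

Codon 1: AUG Met / AUG Met — identical.
Codon 2: AGU Ser / CUA Leu — nonsynonymous.
Codon 3: GGU Gly / GGA Gly — synonymous.
Codon 4: CUG Leu / CUU Leu — synonymous.
Codon 5: AAC Asn / AAC Asn — identical.
Codon 6: GUA Val / GUA Val — identical.
Codon 7: GGA Gly / GGU Gly — synonymous.
Synonymous differences: 3.

3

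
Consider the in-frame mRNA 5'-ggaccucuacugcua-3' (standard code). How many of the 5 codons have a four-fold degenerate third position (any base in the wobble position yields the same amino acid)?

5

Codon 1 GGA (Gly): third position 4-fold.
Codon 2 CCU (Pro): third position 4-fold.
Codon 3 CUA (Leu): third position 4-fold.
Codon 4 CUG (Leu): third position 4-fold.
Codon 5 CUA (Leu): third position 4-fold.
Four-fold degenerate third positions: 5.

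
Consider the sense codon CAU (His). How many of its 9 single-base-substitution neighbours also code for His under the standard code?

1

Position 1: none → 0 synonymous.
Position 2: none → 0 synonymous.
Position 3: CAC → 1 synonymous.
Total: 0 + 0 + 1 = 1.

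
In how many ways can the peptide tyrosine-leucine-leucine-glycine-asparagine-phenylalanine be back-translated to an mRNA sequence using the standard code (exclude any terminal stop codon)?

Tyr: 2 codons.
Leu: 6 codons.
Leu: 6 codons.
Gly: 4 codons.
Asn: 2 codons.
Phe: 2 codons.
2 × 6 × 6 × 4 × 2 × 2 = 1152.

1152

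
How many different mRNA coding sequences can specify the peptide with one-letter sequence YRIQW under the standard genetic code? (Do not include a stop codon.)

72

Tyr: 2 codons.
Arg: 6 codons.
Ile: 3 codons.
Gln: 2 codons.
Trp: 1 codon.
2 × 6 × 3 × 2 × 1 = 72.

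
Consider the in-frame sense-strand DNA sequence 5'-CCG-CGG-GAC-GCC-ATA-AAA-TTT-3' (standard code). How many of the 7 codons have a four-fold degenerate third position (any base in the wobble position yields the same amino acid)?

3

Codon 1 CCG (Pro): third position 4-fold.
Codon 2 CGG (Arg): third position 4-fold.
Codon 3 GAC (Asp): third position 2-fold.
Codon 4 GCC (Ala): third position 4-fold.
Codon 5 ATA (Ile): third position 3-fold.
Codon 6 AAA (Lys): third position 2-fold.
Codon 7 TTT (Phe): third position 2-fold.
Four-fold degenerate third positions: 3.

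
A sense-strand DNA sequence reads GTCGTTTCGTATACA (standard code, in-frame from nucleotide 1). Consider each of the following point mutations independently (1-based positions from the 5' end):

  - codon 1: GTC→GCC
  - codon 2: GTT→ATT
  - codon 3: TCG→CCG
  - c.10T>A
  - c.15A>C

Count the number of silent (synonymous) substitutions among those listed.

1

Codon 1: GTC (Val) → GCC (Ala) — missense.
Codon 2: GTT (Val) → ATT (Ile) — missense.
Codon 3: TCG (Ser) → CCG (Pro) — missense.
Codon 4: TAT (Tyr) → AAT (Asn) — missense.
Codon 5: ACA (Thr) → ACC (Thr) — synonymous.
Synonymous: 1 of 5.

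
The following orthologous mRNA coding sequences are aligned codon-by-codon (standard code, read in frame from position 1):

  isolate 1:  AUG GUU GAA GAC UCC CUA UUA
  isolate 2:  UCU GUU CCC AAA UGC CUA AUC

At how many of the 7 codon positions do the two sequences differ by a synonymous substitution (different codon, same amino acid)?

0

Codon 1: AUG Met / UCU Ser — nonsynonymous.
Codon 2: GUU Val / GUU Val — identical.
Codon 3: GAA Glu / CCC Pro — nonsynonymous.
Codon 4: GAC Asp / AAA Lys — nonsynonymous.
Codon 5: UCC Ser / UGC Cys — nonsynonymous.
Codon 6: CUA Leu / CUA Leu — identical.
Codon 7: UUA Leu / AUC Ile — nonsynonymous.
Synonymous differences: 0.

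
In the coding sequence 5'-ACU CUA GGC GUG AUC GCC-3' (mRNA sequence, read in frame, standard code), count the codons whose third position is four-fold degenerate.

Codon 1 ACU (Thr): third position 4-fold.
Codon 2 CUA (Leu): third position 4-fold.
Codon 3 GGC (Gly): third position 4-fold.
Codon 4 GUG (Val): third position 4-fold.
Codon 5 AUC (Ile): third position 3-fold.
Codon 6 GCC (Ala): third position 4-fold.
Four-fold degenerate third positions: 5.

5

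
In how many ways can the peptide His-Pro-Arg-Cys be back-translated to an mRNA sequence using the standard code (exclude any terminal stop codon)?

His: 2 codons.
Pro: 4 codons.
Arg: 6 codons.
Cys: 2 codons.
2 × 4 × 6 × 2 = 96.

96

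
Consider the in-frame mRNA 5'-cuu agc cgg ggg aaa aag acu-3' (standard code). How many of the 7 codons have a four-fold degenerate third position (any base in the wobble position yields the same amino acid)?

4

Codon 1 CUU (Leu): third position 4-fold.
Codon 2 AGC (Ser): third position 2-fold.
Codon 3 CGG (Arg): third position 4-fold.
Codon 4 GGG (Gly): third position 4-fold.
Codon 5 AAA (Lys): third position 2-fold.
Codon 6 AAG (Lys): third position 2-fold.
Codon 7 ACU (Thr): third position 4-fold.
Four-fold degenerate third positions: 4.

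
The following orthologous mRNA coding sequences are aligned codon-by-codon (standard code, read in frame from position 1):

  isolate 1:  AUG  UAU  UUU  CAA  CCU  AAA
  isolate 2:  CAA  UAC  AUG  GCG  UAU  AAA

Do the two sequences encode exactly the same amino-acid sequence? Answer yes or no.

no

Codon 1: AUG Met / CAA Gln — nonsynonymous.
Codon 2: UAU Tyr / UAC Tyr — synonymous.
Codon 3: UUU Phe / AUG Met — nonsynonymous.
Codon 4: CAA Gln / GCG Ala — nonsynonymous.
Codon 5: CCU Pro / UAU Tyr — nonsynonymous.
Codon 6: AAA Lys / AAA Lys — identical.
Nonsynonymous differences: 4 → different protein.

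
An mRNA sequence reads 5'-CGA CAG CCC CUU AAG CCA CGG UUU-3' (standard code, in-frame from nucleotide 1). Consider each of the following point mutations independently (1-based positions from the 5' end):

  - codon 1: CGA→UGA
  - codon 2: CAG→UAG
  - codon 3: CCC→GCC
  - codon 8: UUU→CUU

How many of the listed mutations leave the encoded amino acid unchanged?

Codon 1: CGA (Arg) → UGA (Stop) — nonsense.
Codon 2: CAG (Gln) → UAG (Stop) — nonsense.
Codon 3: CCC (Pro) → GCC (Ala) — missense.
Codon 8: UUU (Phe) → CUU (Leu) — missense.
Synonymous: 0 of 4.

0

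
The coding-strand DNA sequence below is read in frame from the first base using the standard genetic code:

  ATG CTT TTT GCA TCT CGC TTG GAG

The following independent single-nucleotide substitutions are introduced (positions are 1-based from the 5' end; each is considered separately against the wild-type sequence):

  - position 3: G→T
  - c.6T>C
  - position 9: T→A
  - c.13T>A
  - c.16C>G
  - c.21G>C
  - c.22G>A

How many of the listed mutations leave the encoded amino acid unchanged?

Codon 1: ATG (Met) → ATT (Ile) — missense.
Codon 2: CTT (Leu) → CTC (Leu) — synonymous.
Codon 3: TTT (Phe) → TTA (Leu) — missense.
Codon 5: TCT (Ser) → ACT (Thr) — missense.
Codon 6: CGC (Arg) → GGC (Gly) — missense.
Codon 7: TTG (Leu) → TTC (Phe) — missense.
Codon 8: GAG (Glu) → AAG (Lys) — missense.
Synonymous: 1 of 7.

1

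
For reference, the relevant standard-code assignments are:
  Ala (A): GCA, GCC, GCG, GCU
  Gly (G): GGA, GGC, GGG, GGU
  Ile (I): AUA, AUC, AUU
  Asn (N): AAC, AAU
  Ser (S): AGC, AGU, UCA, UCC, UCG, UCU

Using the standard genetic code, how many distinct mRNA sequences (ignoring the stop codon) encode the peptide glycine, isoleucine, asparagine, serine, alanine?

Gly: 4 codons.
Ile: 3 codons.
Asn: 2 codons.
Ser: 6 codons.
Ala: 4 codons.
4 × 3 × 2 × 6 × 4 = 576.

576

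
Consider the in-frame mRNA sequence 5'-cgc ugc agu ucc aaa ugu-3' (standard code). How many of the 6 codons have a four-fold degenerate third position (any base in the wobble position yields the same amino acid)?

2

Codon 1 CGC (Arg): third position 4-fold.
Codon 2 UGC (Cys): third position 2-fold.
Codon 3 AGU (Ser): third position 2-fold.
Codon 4 UCC (Ser): third position 4-fold.
Codon 5 AAA (Lys): third position 2-fold.
Codon 6 UGU (Cys): third position 2-fold.
Four-fold degenerate third positions: 2.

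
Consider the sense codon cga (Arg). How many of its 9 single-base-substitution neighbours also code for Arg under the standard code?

Position 1: AGA → 1 synonymous.
Position 2: none → 0 synonymous.
Position 3: CGU, CGC, CGG → 3 synonymous.
Total: 1 + 0 + 3 = 4.

4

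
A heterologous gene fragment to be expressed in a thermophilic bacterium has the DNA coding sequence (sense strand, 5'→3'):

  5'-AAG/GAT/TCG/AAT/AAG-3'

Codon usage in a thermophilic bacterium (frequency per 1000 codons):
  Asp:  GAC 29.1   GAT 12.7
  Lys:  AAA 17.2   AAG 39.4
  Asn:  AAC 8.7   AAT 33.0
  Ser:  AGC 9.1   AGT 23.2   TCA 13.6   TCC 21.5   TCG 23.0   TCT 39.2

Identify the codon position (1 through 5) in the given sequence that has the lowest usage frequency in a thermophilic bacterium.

2

Codon 1 AAG (Lys): 39.4 per 1000.
Codon 2 GAT (Asp): 12.7 per 1000.
Codon 3 TCG (Ser): 23.0 per 1000.
Codon 4 AAT (Asn): 33.0 per 1000.
Codon 5 AAG (Lys): 39.4 per 1000.
Lowest frequency is 12.7 at codon 2.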